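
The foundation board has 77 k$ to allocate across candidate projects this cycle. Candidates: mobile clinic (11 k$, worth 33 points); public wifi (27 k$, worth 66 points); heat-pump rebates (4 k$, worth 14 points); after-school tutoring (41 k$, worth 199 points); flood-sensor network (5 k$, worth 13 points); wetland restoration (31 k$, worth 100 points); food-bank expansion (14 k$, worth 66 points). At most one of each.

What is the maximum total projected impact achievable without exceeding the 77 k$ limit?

325

Best packing: mobile clinic + heat-pump rebates + after-school tutoring + flood-sensor network + food-bank expansion — 75 k$, 325 total.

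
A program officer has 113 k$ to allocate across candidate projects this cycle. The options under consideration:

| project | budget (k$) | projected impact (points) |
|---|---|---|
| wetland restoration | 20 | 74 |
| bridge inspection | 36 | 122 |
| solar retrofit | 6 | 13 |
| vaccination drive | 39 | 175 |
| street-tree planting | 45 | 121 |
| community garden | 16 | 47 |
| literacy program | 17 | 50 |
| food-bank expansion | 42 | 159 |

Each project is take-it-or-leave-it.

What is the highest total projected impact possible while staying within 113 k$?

421

Density check — vaccination drive 4.49, food-bank expansion 3.79, wetland restoration 3.70 are the best per k$.
Taking wetland restoration + bridge inspection + vaccination drive + literacy program: 112 k$ used, 421 in projected impact.
That's the maximum — no swap from here does better than 421.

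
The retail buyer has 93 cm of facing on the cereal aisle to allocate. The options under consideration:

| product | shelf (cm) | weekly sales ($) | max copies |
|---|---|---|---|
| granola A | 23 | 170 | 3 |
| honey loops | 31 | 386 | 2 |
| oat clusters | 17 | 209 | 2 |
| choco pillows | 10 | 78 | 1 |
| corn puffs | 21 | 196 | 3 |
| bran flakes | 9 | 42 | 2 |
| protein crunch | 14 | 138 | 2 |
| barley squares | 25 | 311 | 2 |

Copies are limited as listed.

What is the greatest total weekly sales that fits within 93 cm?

Taking the top-ratio products first gives 2×honey loops + barley squares for 1083 (87 cm).
Dropping barley squares frees 25 cm; slotting in oat clusters + protein crunch (31 cm) lifts the total to 1119 at 93 cm.

1119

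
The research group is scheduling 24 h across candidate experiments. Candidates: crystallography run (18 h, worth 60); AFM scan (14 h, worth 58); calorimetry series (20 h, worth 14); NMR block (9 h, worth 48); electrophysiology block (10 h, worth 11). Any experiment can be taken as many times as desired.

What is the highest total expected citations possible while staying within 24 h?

106

Ranking by ratio (expected citations/h): NMR block 5.33, AFM scan 4.14, crystallography run 3.33.
Greedy by ratio would take 2×NMR block: 18 h used, total 96.
Replace NMR block with AFM scan: the trade gains 10 net, giving 106 at 23 h.
The spare 1 h is too small for any remaining experiment, and no exchange beats 106.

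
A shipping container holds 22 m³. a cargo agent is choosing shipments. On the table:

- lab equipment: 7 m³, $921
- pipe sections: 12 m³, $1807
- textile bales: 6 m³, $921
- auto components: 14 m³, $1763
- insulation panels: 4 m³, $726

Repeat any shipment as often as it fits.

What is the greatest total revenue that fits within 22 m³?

Ranking by ratio (revenue/m³): insulation panels 181.50, textile bales 153.50, pipe sections 150.58.
Filling by ratio: 5×insulation panels for 3630, with 2 m³ left unused.
Dropping insulation panels frees 4 m³; slotting in textile bales (6 m³) lifts the total to 3825 at 22 m³.
Every other selection either busts 22 m³ or fails to beat 3825.

3825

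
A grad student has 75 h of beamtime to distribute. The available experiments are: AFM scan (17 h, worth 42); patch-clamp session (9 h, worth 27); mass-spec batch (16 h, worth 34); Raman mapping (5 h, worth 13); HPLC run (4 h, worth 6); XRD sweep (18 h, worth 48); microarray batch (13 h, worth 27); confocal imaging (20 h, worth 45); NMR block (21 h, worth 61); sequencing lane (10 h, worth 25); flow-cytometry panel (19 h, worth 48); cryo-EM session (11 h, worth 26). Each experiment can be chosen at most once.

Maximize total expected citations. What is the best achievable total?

203

Ranking by ratio (expected citations/h): patch-clamp session 3.00, NMR block 2.90, XRD sweep 2.67.
Greedy by ratio would take patch-clamp session + Raman mapping + XRD sweep + NMR block + flow-cytometry panel: 72 h used, total 197.
The 24 h tied up in Raman mapping and flow-cytometry panel is better spent on AFM scan + sequencing lane — total rises to 203 (75 h).
Next best is patch-clamp session + Raman mapping + XRD sweep + NMR block + sequencing lane + cryo-EM session at 200 (74 h) — short by 3.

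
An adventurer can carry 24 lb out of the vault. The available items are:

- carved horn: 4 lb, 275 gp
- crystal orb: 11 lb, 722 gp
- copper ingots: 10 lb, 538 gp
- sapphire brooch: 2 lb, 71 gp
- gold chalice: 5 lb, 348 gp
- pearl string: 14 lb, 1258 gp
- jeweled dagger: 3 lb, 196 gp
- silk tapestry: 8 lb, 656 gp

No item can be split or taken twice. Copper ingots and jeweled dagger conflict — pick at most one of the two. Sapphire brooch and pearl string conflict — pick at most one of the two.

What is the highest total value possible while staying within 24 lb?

1914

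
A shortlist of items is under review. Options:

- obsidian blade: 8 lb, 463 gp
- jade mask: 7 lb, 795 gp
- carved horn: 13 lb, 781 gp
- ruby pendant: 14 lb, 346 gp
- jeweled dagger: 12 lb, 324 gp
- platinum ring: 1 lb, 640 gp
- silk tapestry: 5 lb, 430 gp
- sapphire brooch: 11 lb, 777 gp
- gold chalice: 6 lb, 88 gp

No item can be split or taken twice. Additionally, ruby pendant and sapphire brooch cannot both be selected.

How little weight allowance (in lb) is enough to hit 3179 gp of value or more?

Look for the lowest-weight combination reaching 3179.
jade mask + carved horn + platinum ring + silk tapestry + sapphire brooch: 3423 value at 37 lb.
No combination under 37 lb hits 3179.

37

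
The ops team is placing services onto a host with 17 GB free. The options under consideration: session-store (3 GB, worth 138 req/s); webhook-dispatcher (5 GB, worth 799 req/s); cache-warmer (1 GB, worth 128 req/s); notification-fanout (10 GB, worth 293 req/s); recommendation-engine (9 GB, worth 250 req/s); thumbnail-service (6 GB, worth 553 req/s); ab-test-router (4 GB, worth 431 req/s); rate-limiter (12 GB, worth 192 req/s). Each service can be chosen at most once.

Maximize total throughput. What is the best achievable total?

1911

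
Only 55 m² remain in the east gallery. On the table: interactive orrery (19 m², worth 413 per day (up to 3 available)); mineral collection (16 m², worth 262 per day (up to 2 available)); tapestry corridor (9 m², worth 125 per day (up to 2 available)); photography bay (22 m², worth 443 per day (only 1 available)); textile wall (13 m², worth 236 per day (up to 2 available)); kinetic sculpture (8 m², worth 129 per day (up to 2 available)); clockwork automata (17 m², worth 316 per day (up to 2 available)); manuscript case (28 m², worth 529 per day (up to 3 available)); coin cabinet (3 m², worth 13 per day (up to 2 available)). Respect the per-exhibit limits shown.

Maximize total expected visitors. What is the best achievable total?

1142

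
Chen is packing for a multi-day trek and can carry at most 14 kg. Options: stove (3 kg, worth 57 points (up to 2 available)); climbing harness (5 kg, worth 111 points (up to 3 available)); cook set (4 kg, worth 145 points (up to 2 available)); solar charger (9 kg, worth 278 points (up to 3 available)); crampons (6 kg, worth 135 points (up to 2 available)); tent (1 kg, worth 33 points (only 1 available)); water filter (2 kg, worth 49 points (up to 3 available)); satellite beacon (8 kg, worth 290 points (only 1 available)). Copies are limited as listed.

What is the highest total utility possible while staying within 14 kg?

484

A density-first pass picks 2×cook set + tent + 2×water filter — 421 at 13 kg.
The 7 kg tied up in cook set and tent and water filter is better spent on satellite beacon — total rises to 484 (14 kg).
Every other selection either busts 14 kg or exceeds an availability limit or fails to beat 484.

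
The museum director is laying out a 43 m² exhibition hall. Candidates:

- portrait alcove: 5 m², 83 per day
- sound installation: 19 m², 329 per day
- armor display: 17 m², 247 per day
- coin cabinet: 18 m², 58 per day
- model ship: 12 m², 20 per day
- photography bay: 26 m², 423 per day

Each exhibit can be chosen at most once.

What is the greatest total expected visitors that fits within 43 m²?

670

Greedy by ratio would take portrait alcove + sound installation + armor display: 41 m² used, total 659.
Replace portrait alcove and sound installation with photography bay: the trade gains 11 net, giving 670 at 43 m².
The closest alternative, portrait alcove + sound installation + armor display, reaches only 659.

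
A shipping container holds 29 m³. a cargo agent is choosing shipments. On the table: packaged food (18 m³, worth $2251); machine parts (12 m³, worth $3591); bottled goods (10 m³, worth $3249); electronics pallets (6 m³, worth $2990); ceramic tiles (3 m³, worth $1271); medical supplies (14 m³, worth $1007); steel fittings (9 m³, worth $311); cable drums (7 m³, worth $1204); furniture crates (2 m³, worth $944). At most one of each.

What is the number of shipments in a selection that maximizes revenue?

Optimal total is 9830.
For example machine parts + bottled goods + electronics pallets achieves it, using 28 m³.
Every optimal selection uses 3 shipments.

3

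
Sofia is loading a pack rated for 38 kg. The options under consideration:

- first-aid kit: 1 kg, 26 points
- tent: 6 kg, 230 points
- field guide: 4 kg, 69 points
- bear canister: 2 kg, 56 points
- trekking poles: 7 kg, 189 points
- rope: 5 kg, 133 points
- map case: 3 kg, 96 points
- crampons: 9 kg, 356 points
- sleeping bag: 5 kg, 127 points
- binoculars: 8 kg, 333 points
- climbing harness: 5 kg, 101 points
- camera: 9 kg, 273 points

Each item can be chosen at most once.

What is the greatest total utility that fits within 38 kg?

1370

By utility per kg: binoculars 41.62, crampons 39.56, tent 38.33 lead.
First-aid kit + tent + bear canister + map case + crampons + binoculars + camera uses 38 of the 38 kg and totals 1370.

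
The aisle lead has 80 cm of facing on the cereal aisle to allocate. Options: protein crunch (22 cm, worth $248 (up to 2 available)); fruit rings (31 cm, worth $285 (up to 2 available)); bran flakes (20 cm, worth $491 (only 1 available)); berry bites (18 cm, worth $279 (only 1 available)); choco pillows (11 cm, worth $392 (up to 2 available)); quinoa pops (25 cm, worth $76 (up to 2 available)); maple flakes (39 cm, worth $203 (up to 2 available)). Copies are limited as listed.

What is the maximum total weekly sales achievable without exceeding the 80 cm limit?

By weekly sales per cm: choco pillows 35.64, bran flakes 24.55, berry bites 15.50 lead.
A density-first pass picks bran flakes + berry bites + 2×choco pillows — 1554 at 60 cm.
The 18 cm tied up in berry bites is better spent on fruit rings — total rises to 1560 (73 cm).
Nothing else within 80 cm beats 1560.

1560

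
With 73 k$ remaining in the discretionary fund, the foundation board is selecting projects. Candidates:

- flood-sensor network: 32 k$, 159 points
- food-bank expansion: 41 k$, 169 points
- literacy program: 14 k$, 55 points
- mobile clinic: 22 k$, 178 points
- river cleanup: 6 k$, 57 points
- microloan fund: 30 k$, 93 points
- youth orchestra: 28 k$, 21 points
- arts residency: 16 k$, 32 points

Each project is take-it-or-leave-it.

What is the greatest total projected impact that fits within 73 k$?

404

Taking the top-ratio projects first gives flood-sensor network + mobile clinic + river cleanup for 394 (60 k$).
The 32 k$ tied up in flood-sensor network is better spent on food-bank expansion — total rises to 404 (69 k$).
Nothing else within 73 k$ beats 404.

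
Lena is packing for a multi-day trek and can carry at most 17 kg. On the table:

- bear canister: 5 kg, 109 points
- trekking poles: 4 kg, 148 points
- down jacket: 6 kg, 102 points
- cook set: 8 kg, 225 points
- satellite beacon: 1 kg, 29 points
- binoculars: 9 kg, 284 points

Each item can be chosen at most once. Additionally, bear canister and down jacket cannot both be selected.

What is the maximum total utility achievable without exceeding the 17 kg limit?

A density-first pass picks trekking poles + satellite beacon + binoculars — 461 at 14 kg.
The 5 kg tied up in trekking poles and satellite beacon is better spent on cook set — total rises to 509 (17 kg).
Every other selection either busts 17 kg or breaks a pairing rule or fails to beat 509.

509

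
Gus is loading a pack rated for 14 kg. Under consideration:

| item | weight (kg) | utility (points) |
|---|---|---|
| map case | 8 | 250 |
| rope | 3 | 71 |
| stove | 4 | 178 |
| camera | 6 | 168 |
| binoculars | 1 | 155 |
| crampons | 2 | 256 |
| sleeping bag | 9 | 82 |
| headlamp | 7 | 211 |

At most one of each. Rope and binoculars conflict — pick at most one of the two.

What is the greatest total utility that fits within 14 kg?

The ratio ordering already packs tightly: stove + binoculars + crampons + headlamp, 14 kg, 800.
Nothing else feasible within 14 kg beats 800.

800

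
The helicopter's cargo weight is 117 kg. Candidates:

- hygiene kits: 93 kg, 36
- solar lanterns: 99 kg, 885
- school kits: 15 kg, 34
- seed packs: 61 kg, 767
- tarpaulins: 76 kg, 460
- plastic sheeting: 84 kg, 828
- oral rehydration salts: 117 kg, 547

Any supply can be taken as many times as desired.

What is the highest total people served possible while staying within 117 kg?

919

By people served per kg: seed packs 12.57, plastic sheeting 9.86, solar lanterns 8.94, tarpaulins 6.05 lead.
Filling by ratio: 3×school kits + seed packs for 869, with 11 kg left unused.
Dropping 2×school kits and seed packs frees 91 kg; slotting in solar lanterns (99 kg) lifts the total to 919 at 114 kg.
Nothing else within 117 kg beats 919.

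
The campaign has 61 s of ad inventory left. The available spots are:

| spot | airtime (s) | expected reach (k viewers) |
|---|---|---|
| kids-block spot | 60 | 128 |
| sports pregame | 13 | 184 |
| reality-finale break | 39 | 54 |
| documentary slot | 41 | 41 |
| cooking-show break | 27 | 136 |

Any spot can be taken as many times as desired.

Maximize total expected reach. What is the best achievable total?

736

Taking 4×sports pregame: 52 s used, 736 in expected reach.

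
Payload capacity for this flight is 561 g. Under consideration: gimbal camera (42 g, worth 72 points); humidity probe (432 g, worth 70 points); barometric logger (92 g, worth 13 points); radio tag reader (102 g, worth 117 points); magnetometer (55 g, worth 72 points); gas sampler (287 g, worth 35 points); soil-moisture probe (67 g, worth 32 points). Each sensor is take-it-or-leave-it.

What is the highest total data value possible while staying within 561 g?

328

Taking the top-ratio sensors first gives gimbal camera + barometric logger + radio tag reader + magnetometer + soil-moisture probe for 306 (358 g).
Replace barometric logger with gas sampler: the trade gains 22 net, giving 328 at 553 g.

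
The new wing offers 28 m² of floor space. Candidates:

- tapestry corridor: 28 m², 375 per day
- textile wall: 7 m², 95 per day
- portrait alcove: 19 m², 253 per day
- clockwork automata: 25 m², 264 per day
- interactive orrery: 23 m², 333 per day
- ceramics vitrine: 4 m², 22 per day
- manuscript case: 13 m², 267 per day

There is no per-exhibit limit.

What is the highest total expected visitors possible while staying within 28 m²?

534

Density check — manuscript case 20.54, interactive orrery 14.48, textile wall 13.57 are the best per m².
Taking 2×manuscript case: 26 m² used, 534 in expected visitors.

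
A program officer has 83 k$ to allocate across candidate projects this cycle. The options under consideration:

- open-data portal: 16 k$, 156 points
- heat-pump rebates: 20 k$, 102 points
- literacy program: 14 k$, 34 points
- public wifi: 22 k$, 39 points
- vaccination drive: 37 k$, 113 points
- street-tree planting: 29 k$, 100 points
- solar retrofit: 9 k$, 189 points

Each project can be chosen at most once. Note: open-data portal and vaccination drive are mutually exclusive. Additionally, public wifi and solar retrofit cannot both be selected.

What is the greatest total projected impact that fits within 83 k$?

Density check — solar retrofit 21.00, open-data portal 9.75, heat-pump rebates 5.10 are the best per k$.
Open-data portal + heat-pump rebates + street-tree planting + solar retrofit uses 74 of the 83 k$ and totals 547.
Next best is open-data portal + heat-pump rebates + literacy program + solar retrofit at 481 (59 k$) — short by 66.

547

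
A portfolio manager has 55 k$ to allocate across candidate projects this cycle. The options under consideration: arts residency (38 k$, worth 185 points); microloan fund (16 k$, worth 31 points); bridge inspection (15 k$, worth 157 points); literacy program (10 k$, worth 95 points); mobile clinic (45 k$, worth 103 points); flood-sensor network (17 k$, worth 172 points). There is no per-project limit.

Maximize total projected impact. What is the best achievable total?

566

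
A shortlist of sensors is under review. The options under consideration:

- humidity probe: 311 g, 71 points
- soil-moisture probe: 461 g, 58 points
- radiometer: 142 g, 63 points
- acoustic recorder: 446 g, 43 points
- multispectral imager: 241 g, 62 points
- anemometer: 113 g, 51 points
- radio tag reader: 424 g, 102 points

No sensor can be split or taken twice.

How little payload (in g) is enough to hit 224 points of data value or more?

Minimise g subject to total data value ≥ 224.
Taking humidity probe + radiometer + multispectral imager + anemometer gives 247 (≥ 224) for 807 g.
Below 807 g the best achievable stays under 224.

807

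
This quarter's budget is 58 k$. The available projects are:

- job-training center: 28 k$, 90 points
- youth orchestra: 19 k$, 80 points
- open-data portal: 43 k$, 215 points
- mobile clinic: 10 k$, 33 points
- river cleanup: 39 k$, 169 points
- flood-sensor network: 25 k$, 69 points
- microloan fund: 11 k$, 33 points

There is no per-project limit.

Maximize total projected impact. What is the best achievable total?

249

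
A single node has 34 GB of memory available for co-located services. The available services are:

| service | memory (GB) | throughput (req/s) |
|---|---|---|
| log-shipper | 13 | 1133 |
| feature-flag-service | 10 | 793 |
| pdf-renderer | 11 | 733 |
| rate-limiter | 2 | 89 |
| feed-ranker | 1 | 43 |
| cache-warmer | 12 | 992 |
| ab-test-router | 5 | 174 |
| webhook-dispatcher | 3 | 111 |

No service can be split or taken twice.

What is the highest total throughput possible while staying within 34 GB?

Greedy by ratio would take log-shipper + rate-limiter + feed-ranker + cache-warmer + webhook-dispatcher: 31 GB used, total 2368.
Reworking the packing: log-shipper + feature-flag-service + pdf-renderer uses 34 GB and improves the total to 2659.

2659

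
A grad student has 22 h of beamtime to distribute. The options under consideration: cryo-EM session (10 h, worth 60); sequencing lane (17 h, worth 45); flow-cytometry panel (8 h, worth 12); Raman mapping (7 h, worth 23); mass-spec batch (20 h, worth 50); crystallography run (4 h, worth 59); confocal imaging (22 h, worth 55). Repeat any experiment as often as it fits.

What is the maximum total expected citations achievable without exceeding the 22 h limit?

295

The ratio ordering already packs tightly: 5×crystallography run, 20 h, 295.
No other feasible combination exceeds 295.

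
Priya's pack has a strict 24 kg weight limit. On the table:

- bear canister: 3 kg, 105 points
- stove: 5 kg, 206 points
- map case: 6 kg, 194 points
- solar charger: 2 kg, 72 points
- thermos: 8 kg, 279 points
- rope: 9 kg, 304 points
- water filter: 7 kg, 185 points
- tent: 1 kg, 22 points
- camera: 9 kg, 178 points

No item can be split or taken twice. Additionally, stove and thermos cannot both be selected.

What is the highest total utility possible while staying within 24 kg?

831

Density check — stove 41.20, solar charger 36.00, bear canister 35.00, thermos 34.88 are the best per kg.
Bear canister + stove + map case + rope + tent uses 24 of the 24 kg and totals 831.
The closest alternative, bear canister + stove + map case + rope, reaches only 809.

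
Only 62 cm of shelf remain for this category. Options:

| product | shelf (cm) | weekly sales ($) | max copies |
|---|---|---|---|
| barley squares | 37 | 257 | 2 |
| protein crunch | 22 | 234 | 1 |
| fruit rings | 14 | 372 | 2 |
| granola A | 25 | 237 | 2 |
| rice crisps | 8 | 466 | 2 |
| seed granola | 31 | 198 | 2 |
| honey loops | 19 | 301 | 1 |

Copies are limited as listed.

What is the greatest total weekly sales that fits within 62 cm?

Best packing: 2×fruit rings + 2×rice crisps — 44 cm, 1676 total.

1676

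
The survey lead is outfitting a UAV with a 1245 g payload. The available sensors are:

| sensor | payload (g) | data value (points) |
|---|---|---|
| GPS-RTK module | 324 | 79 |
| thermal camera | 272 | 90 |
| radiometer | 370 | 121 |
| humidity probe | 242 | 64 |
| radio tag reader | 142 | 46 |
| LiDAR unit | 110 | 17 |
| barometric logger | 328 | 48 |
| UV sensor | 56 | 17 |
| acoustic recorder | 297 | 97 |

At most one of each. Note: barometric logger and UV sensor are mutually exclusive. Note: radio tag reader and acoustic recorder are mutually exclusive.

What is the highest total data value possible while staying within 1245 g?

By data value per g: thermal camera 0.33, radiometer 0.33, acoustic recorder 0.33 lead.
Thermal camera + radiometer + humidity probe + UV sensor + acoustic recorder uses 1237 of the 1245 g and totals 389.
An exhaustive check of the 512 subsets confirms 389.

389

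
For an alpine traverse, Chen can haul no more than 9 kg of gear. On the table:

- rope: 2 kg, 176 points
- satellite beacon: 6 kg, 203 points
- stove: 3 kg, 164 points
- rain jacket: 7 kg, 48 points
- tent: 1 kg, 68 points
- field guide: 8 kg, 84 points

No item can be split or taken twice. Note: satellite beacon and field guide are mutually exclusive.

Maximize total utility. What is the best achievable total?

447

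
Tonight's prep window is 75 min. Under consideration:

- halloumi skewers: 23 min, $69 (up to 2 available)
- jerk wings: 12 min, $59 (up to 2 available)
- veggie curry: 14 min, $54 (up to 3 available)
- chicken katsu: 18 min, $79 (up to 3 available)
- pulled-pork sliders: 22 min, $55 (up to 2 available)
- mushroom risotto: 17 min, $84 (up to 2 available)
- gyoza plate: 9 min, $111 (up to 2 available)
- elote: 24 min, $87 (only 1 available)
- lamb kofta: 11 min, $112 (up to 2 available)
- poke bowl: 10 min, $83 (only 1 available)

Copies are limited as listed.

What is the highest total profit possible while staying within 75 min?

Taking the top-ratio dishes first gives mushroom risotto + 2×gyoza plate + 2×lamb kofta + poke bowl for 613 (67 min).
The 17 min tied up in mushroom risotto is better spent on 2×jerk wings — total rises to 647 (74 min).
No other feasible combination exceeds 647.

647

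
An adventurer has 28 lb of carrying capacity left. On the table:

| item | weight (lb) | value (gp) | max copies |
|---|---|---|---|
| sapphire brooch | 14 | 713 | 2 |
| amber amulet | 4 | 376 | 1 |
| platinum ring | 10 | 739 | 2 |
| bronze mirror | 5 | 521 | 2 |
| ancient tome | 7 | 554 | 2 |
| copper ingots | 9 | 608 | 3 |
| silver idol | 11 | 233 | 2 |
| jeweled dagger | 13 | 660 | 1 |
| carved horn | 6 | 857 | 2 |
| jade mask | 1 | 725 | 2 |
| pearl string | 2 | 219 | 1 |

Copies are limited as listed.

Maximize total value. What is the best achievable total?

4582

Greedy by ratio would take 2×bronze mirror + 2×carved horn + 2×jade mask + pearl string: 26 lb used, total 4425.
Dropping pearl string frees 2 lb; slotting in amber amulet (4 lb) lifts the total to 4582 at 28 lb.
No other feasible combination exceeds 4582.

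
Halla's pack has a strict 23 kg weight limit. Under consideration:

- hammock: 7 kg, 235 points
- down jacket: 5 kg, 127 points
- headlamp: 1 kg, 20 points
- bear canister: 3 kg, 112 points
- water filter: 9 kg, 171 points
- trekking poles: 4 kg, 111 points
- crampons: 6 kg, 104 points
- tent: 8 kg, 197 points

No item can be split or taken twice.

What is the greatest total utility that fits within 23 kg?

675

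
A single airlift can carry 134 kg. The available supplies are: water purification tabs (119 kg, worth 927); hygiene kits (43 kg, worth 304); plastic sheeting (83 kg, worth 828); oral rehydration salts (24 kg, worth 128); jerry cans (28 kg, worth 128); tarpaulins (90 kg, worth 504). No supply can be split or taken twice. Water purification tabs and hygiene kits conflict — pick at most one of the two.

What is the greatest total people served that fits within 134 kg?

1132

Taking hygiene kits + plastic sheeting: 126 kg used, 1132 in people served.
Runner-up plastic sheeting + oral rehydration salts tops out at 956.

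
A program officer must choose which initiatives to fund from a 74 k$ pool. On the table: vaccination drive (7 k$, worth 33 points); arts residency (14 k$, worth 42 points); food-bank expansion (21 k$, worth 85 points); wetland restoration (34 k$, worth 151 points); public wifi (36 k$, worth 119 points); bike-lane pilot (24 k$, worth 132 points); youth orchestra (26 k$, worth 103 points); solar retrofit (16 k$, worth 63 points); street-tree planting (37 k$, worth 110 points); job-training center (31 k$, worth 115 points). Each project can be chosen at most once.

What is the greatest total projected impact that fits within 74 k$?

Greedy by ratio would take vaccination drive + wetland restoration + bike-lane pilot: 65 k$ used, total 316.
Replace vaccination drive with solar retrofit: the trade gains 30 net, giving 346 at 74 k$.
Runner-up vaccination drive + bike-lane pilot + youth orchestra + solar retrofit tops out at 331.

346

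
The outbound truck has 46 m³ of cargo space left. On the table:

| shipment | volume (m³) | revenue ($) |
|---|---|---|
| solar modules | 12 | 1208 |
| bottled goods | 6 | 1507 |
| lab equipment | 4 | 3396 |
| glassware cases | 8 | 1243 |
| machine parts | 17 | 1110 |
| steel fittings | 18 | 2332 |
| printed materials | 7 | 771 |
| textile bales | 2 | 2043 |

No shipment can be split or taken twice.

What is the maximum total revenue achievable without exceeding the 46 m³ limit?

11292

The ratio ordering already packs tightly: bottled goods + lab equipment + glassware cases + steel fittings + printed materials + textile bales, 45 m³, 11292.
The spare 1 m³ is too small for any remaining shipment, and no exchange beats 11292.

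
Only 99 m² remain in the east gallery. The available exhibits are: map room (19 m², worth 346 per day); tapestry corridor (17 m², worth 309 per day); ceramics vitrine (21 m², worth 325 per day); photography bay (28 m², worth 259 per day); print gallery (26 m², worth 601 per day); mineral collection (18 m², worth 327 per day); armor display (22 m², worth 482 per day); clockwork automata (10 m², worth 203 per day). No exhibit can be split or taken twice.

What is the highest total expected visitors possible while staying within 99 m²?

Density check — print gallery 23.12, armor display 21.91, clockwork automata 20.30, map room 18.21 are the best per m².
Filling by ratio: map room + tapestry corridor + print gallery + armor display + clockwork automata for 1941, with 5 m² left unused.
The 17 m² tied up in tapestry corridor is better spent on mineral collection — total rises to 1959 (95 m²).
Nothing else within 99 m² beats 1959.

1959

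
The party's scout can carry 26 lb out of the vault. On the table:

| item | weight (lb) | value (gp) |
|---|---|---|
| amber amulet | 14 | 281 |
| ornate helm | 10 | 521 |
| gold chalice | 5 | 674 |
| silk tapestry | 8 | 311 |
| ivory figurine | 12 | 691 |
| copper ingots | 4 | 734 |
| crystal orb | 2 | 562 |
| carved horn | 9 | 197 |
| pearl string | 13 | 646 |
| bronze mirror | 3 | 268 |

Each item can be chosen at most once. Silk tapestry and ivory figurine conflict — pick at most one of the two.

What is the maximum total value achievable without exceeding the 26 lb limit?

2929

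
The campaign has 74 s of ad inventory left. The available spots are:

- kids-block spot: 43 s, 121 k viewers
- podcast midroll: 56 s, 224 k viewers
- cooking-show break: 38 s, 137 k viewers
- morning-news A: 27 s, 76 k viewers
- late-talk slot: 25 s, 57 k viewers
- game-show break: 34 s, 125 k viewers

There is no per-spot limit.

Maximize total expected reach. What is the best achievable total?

262

By expected reach per s: podcast midroll 4.00, game-show break 3.68, cooking-show break 3.61 lead.
Taking the top-ratio spots first gives podcast midroll for 224 (56 s).
Dropping podcast midroll frees 56 s; slotting in cooking-show break + game-show break (72 s) lifts the total to 262 at 72 s.
No other feasible combination exceeds 262.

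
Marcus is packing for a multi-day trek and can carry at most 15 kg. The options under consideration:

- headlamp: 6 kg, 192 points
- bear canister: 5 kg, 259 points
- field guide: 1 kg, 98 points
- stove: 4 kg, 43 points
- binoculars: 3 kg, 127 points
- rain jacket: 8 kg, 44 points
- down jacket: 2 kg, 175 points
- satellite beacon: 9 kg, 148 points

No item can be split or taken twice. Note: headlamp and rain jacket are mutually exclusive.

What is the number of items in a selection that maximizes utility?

The maximum utility within 15 kg is 724.
For example headlamp + bear canister + field guide + down jacket achieves it, using 14 kg.
Every optimal selection uses 4 items.

4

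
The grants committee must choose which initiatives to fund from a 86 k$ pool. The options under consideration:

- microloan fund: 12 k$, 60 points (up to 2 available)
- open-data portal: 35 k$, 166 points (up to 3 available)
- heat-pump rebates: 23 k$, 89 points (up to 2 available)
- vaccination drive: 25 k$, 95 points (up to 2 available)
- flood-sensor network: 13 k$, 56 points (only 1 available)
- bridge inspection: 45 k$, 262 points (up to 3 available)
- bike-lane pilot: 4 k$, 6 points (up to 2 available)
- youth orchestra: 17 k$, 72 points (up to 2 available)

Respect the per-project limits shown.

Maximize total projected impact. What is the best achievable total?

454

Ranking by ratio (projected impact/k$): bridge inspection 5.82, microloan fund 5.00, open-data portal 4.74, flood-sensor network 4.31.
Taking the top-ratio projects first gives 2×microloan fund + flood-sensor network + bridge inspection + bike-lane pilot for 444 (86 k$).
The 17 k$ tied up in flood-sensor network and bike-lane pilot is better spent on youth orchestra — total rises to 454 (86 k$).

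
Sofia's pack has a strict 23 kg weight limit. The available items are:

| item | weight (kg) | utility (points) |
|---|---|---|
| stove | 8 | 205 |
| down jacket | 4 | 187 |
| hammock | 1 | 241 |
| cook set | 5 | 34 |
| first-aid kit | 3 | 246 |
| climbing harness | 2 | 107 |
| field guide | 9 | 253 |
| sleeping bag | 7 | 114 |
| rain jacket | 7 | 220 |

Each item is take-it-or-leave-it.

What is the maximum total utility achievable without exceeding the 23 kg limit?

1099

Ranking by ratio (utility/kg): hammock 241.00, first-aid kit 82.00, climbing harness 53.50, down jacket 46.75.
The ratio heuristic lands on down jacket + hammock + cook set + first-aid kit + climbing harness + rain jacket (1035) but leaves 1 kg idle.
Dropping cook set and climbing harness frees 7 kg; slotting in stove (8 kg) lifts the total to 1099 at 23 kg.
Nothing else within 23 kg beats 1099.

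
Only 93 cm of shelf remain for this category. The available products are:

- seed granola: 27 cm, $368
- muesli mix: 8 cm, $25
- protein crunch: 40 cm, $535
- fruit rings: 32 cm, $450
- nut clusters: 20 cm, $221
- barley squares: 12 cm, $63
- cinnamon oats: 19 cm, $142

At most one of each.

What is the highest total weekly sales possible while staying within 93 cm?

The ratio heuristic lands on seed granola + fruit rings + nut clusters + barley squares (1102) but leaves 2 cm idle.
Dropping seed granola and barley squares frees 39 cm; slotting in protein crunch (40 cm) lifts the total to 1206 at 92 cm.
The closest alternative, protein crunch + fruit rings + cinnamon oats, reaches only 1127.

1206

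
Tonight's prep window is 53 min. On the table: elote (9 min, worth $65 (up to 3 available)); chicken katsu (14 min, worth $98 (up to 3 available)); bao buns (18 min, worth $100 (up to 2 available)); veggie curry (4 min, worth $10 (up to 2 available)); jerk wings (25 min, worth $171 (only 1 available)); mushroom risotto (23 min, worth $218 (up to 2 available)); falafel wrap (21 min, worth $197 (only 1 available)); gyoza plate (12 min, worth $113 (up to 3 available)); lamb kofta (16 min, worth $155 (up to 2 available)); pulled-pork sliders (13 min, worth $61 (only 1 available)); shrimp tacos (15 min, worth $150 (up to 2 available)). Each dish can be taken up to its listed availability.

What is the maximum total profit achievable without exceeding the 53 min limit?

518

Ranking by ratio (profit/min): shrimp tacos 10.00, lamb kofta 9.69, mushroom risotto 9.48, gyoza plate 9.42.
A density-first pass picks veggie curry + lamb kofta + 2×shrimp tacos — 465 at 50 min.
The 20 min tied up in veggie curry and lamb kofta is better spent on mushroom risotto — total rises to 518 (53 min).
That's the maximum — no swap from here does better than 518.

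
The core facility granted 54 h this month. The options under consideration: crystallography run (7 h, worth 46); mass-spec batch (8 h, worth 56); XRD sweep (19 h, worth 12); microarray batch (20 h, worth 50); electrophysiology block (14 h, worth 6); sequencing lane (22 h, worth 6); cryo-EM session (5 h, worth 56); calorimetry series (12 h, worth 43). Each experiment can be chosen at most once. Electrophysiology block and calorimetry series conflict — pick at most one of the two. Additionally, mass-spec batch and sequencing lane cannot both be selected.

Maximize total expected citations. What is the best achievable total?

Best packing: crystallography run + mass-spec batch + microarray batch + cryo-EM session + calorimetry series — 52 h, 251 total.
The spare 2 h is too small for any remaining experiment, and no feasible exchange beats 251.

251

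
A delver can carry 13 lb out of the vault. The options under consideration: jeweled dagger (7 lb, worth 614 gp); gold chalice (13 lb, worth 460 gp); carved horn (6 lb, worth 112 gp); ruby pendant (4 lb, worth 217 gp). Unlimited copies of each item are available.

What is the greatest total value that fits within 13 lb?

Ranking by ratio (value/lb): jeweled dagger 87.71, ruby pendant 54.25, gold chalice 35.38, carved horn 18.67.
Taking jeweled dagger + ruby pendant: 11 lb used, 831 in value.

831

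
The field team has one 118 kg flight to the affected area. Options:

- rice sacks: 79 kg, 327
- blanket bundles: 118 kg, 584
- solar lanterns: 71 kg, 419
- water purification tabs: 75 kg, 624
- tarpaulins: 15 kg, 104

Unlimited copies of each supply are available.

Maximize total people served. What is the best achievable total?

832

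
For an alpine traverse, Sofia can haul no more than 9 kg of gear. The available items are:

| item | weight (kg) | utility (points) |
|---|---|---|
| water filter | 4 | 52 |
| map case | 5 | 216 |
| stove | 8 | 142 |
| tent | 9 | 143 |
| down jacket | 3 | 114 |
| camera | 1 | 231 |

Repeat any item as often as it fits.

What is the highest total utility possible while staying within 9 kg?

By utility per kg: camera 231.00, map case 43.20, down jacket 38.00 lead.
The ratio ordering already packs tightly: 9×camera, 9 kg, 2079.
That's the maximum — no swap from here does better than 2079.

2079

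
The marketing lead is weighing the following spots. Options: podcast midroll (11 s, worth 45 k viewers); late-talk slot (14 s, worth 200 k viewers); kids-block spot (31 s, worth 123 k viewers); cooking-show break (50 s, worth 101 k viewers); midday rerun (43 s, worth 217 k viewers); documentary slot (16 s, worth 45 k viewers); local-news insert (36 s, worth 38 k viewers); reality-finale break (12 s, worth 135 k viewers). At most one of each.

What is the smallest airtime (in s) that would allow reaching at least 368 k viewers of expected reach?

37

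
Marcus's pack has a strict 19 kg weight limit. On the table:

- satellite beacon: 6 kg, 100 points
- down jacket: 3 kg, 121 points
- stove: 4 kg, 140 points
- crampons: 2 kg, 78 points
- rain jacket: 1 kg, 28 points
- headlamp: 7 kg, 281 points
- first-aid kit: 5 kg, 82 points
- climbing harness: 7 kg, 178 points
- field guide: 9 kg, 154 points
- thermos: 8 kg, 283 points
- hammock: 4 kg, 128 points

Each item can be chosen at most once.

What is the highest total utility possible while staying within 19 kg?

713

Greedy by ratio would take down jacket + stove + crampons + rain jacket + headlamp: 17 kg used, total 648.
Dropping stove and crampons frees 6 kg; slotting in thermos (8 kg) lifts the total to 713 at 19 kg.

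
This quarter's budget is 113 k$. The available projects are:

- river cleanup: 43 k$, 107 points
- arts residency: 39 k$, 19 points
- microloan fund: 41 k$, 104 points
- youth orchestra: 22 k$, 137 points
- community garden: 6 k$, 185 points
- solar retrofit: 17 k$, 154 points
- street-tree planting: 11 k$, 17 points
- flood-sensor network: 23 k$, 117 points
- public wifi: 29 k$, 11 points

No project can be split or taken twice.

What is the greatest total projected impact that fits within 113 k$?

By projected impact per k$: community garden 30.83, solar retrofit 9.06, youth orchestra 6.23, flood-sensor network 5.09 lead.
A density-first pass picks microloan fund + youth orchestra + community garden + solar retrofit + flood-sensor network — 697 at 109 k$.
The 41 k$ tied up in microloan fund is better spent on river cleanup — total rises to 700 (111 k$).

700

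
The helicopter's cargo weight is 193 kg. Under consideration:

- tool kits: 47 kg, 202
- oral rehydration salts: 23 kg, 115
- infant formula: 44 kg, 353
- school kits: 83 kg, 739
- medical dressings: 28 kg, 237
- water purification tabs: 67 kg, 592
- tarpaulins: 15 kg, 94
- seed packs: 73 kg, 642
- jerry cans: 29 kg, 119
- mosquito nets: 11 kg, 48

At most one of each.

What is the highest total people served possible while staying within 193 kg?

1662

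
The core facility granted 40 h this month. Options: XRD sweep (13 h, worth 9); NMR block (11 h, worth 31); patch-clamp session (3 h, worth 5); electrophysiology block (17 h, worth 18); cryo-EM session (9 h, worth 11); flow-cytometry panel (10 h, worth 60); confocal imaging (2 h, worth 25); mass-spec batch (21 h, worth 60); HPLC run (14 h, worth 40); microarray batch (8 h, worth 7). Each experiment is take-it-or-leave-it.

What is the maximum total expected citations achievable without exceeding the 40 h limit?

161

A density-first pass picks patch-clamp session + flow-cytometry panel + confocal imaging + mass-spec batch — 150 at 36 h.
The 21 h tied up in mass-spec batch is better spent on NMR block + HPLC run — total rises to 161 (40 h).
The closest alternative, NMR block + flow-cytometry panel + confocal imaging + HPLC run, reaches only 156.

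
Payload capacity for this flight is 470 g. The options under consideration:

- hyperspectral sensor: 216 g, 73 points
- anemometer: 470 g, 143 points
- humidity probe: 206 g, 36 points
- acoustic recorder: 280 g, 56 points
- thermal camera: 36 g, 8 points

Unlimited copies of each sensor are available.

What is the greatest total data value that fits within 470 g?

Taking 2×hyperspectral sensor + thermal camera: 468 g used, 154 in data value.

154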